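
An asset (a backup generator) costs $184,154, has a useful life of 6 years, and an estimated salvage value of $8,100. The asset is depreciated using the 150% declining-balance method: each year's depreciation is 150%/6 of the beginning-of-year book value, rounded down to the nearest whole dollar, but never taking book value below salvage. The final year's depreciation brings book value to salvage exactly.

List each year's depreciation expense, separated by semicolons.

$46,038; $34,529; $25,896; $19,422; $14,567; $35,602

Depreciable base = $184,154 − $8,100 = $176,054.
Year 1: ⌊$184,154 × 150%/6⌋ = $46,038. Book value $138,116.
Year 2: ⌊$138,116 × 150%/6⌋ = $34,529. Book value $103,587.
Year 3: ⌊$103,587 × 150%/6⌋ = $25,896. Book value $77,691.
Year 4: ⌊$77,691 × 150%/6⌋ = $19,422. Book value $58,269.
Year 5: ⌊$58,269 × 150%/6⌋ = $14,567. Book value $43,702.
Year 6 (final): $43,702 − $8,100 = $35,602. Book value $8,100.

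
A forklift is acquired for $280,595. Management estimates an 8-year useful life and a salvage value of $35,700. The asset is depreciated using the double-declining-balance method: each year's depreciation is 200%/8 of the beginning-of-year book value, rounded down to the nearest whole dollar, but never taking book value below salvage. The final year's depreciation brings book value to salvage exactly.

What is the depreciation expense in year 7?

Depreciable base = $280,595 − $35,700 = $244,895.
Year 1: ⌊$280,595 × 200%/8⌋ = $70,148. Book value $210,447.
Year 2: ⌊$210,447 × 200%/8⌋ = $52,611. Book value $157,836.
Year 3: ⌊$157,836 × 200%/8⌋ = $39,459. Book value $118,377.
Year 4: ⌊$118,377 × 200%/8⌋ = $29,594. Book value $88,783.
Year 5: ⌊$88,783 × 200%/8⌋ = $22,195. Book value $66,588.
Year 6: ⌊$66,588 × 200%/8⌋ = $16,647. Book value $49,941.
Year 7: ⌊$49,941 × 200%/8⌋ = $12,485. Book value $37,456.

$12,485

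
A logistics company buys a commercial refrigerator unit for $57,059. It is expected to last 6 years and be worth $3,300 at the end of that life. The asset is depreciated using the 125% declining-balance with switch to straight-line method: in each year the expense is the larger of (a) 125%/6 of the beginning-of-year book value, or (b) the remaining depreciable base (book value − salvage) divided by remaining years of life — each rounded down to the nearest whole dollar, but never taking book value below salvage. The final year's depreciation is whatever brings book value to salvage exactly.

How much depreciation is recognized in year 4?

Depreciable base = $57,059 − $3,300 = $53,759.
Year 1: DB = ⌊$57,059 × 125%/6⌋ = $11,887; SL = ⌊$53,759/6⌋ = $8,959 → take DB $11,887. Book value $45,172.
Year 2: DB = ⌊$45,172 × 125%/6⌋ = $9,410; SL = ⌊$41,872/5⌋ = $8,374 → take DB $9,410. Book value $35,762.
Year 3: DB = ⌊$35,762 × 125%/6⌋ = $7,450; SL = ⌊$32,462/4⌋ = $8,115 → take SL $8,115. Book value $27,647.
Year 4: DB = ⌊$27,647 × 125%/6⌋ = $5,759; SL = ⌊$24,347/3⌋ = $8,115 → take SL $8,115. Book value $19,532.

$8,115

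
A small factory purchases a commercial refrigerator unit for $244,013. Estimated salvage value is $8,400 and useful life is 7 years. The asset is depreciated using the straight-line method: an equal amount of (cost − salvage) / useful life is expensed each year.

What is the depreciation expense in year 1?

Depreciable base = $244,013 − $8,400 = $235,613.
Annual expense = $235,613 / 7 = $33,659.

$33,659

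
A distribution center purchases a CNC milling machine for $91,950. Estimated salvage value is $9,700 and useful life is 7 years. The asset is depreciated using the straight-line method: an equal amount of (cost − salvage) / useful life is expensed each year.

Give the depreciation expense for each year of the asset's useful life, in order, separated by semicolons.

Depreciable base = $91,950 − $9,700 = $82,250.
Annual expense = $82,250 / 7 = $11,750.
End of year 1: book value $80,200.
End of year 2: book value $68,450.
End of year 3: book value $56,700.
End of year 4: book value $44,950.
End of year 5: book value $33,200.
End of year 6: book value $21,450.
End of year 7: book value $9,700.

$11,750; $11,750; $11,750; $11,750; $11,750; $11,750; $11,750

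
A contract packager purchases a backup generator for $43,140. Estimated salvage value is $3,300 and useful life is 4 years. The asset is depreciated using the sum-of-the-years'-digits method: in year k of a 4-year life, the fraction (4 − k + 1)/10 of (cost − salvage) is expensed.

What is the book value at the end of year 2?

Depreciable base = $43,140 − $3,300 = $39,840.
Sum of the years' digits = 4+3+2+1 = 10.
Year 1: $39,840 × 4/10 = $15,936. Book value $27,204.
Year 2: $39,840 × 3/10 = $11,952. Book value $15,252.

$15,252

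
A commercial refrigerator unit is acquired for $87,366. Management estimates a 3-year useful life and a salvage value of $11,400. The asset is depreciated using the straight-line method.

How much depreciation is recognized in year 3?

$25,322

Depreciable base = $87,366 − $11,400 = $75,966.
Annual expense = $75,966 / 3 = $25,322.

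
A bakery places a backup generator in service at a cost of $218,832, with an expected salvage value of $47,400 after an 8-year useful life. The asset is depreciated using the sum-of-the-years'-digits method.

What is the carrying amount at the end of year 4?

$95,020

Depreciable base = $218,832 − $47,400 = $171,432.
Sum of the years' digits = 8+7+6+5+4+3+2+1 = 36.
Year 1: $171,432 × 8/36 = $38,096. Book value $180,736.
Year 2: $171,432 × 7/36 = $33,334. Book value $147,402.
Year 3: $171,432 × 6/36 = $28,572. Book value $118,830.
Year 4: $171,432 × 5/36 = $23,810. Book value $95,020.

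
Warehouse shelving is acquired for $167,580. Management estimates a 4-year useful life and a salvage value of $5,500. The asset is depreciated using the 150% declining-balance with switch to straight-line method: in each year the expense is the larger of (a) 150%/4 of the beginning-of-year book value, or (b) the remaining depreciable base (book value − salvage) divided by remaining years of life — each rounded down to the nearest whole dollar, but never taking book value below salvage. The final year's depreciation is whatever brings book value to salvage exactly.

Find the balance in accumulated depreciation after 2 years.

Depreciable base = $167,580 − $5,500 = $162,080.
Year 1: DB = ⌊$167,580 × 150%/4⌋ = $62,842; SL = ⌊$162,080/4⌋ = $40,520 → take DB $62,842. Book value $104,738.
Year 2: DB = ⌊$104,738 × 150%/4⌋ = $39,276; SL = ⌊$99,238/3⌋ = $33,079 → take DB $39,276. Book value $65,462.
Accumulated through year 2 = $167,580 − $65,462 = $102,118.

$102,118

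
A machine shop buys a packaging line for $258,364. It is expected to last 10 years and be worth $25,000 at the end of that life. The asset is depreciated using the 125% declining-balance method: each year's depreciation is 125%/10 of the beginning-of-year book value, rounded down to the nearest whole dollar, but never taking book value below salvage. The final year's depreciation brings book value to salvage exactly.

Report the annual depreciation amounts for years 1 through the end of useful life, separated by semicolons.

$32,295; $28,258; $24,726; $21,635; $18,931; $16,564; $14,494; $12,682; $11,097; $52,682

Depreciable base = $258,364 − $25,000 = $233,364.
Year 1: ⌊$258,364 × 125%/10⌋ = $32,295. Book value $226,069.
Year 2: ⌊$226,069 × 125%/10⌋ = $28,258. Book value $197,811.
Year 3: ⌊$197,811 × 125%/10⌋ = $24,726. Book value $173,085.
Year 4: ⌊$173,085 × 125%/10⌋ = $21,635. Book value $151,450.
Year 5: ⌊$151,450 × 125%/10⌋ = $18,931. Book value $132,519.
Year 6: ⌊$132,519 × 125%/10⌋ = $16,564. Book value $115,955.
Year 7: ⌊$115,955 × 125%/10⌋ = $14,494. Book value $101,461.
Year 8: ⌊$101,461 × 125%/10⌋ = $12,682. Book value $88,779.
Year 9: ⌊$88,779 × 125%/10⌋ = $11,097. Book value $77,682.
Year 10 (final): $77,682 − $25,000 = $52,682. Book value $25,000.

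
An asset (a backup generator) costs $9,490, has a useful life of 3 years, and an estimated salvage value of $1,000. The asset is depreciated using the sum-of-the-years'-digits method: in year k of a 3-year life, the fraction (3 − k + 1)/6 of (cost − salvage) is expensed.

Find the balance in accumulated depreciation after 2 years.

Depreciable base = $9,490 − $1,000 = $8,490.
Sum of the years' digits = 3+2+1 = 6.
Year 1: $8,490 × 3/6 = $4,245. Book value $5,245.
Year 2: $8,490 × 2/6 = $2,830. Book value $2,415.
Accumulated through year 2 = $9,490 − $2,415 = $7,075.

$7,075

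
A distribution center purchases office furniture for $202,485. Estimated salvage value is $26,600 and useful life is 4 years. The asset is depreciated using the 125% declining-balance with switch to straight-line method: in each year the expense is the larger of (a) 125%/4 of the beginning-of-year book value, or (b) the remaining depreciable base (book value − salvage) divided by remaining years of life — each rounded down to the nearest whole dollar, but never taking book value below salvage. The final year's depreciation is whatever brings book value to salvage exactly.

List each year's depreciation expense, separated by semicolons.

$63,276; $43,502; $34,553; $34,554

Depreciable base = $202,485 − $26,600 = $175,885.
Year 1: DB = ⌊$202,485 × 125%/4⌋ = $63,276; SL = ⌊$175,885/4⌋ = $43,971 → take DB $63,276. Book value $139,209.
Year 2: DB = ⌊$139,209 × 125%/4⌋ = $43,502; SL = ⌊$112,609/3⌋ = $37,536 → take DB $43,502. Book value $95,707.
Year 3: DB = ⌊$95,707 × 125%/4⌋ = $29,908; SL = ⌊$69,107/2⌋ = $34,553 → take SL $34,553. Book value $61,154.
Year 4 (final): $61,154 − $26,600 = $34,554. Book value $26,600.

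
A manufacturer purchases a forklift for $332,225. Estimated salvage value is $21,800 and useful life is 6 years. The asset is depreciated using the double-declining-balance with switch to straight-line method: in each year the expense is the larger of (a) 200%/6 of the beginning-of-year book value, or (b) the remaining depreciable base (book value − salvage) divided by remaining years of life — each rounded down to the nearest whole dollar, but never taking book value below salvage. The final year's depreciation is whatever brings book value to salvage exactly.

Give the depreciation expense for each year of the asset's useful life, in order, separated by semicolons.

Depreciable base = $332,225 − $21,800 = $310,425.
Year 1: DB = ⌊$332,225 × 200%/6⌋ = $110,741; SL = ⌊$310,425/6⌋ = $51,737 → take DB $110,741. Book value $221,484.
Year 2: DB = ⌊$221,484 × 200%/6⌋ = $73,828; SL = ⌊$199,684/5⌋ = $39,936 → take DB $73,828. Book value $147,656.
Year 3: DB = ⌊$147,656 × 200%/6⌋ = $49,218; SL = ⌊$125,856/4⌋ = $31,464 → take DB $49,218. Book value $98,438.
Year 4: DB = ⌊$98,438 × 200%/6⌋ = $32,812; SL = ⌊$76,638/3⌋ = $25,546 → take DB $32,812. Book value $65,626.
Year 5: DB = ⌊$65,626 × 200%/6⌋ = $21,875; SL = ⌊$43,826/2⌋ = $21,913 → take SL $21,913. Book value $43,713.
Year 6 (final): $43,713 − $21,800 = $21,913. Book value $21,800.

$110,741; $73,828; $49,218; $32,812; $21,913; $21,913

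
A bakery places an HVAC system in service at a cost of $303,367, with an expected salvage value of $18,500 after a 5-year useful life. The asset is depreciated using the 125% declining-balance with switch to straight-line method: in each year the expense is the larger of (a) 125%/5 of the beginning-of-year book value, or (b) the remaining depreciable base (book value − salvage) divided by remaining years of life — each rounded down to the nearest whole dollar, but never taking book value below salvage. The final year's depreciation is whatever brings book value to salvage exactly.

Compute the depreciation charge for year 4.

$50,715

Depreciable base = $303,367 − $18,500 = $284,867.
Year 1: DB = ⌊$303,367 × 125%/5⌋ = $75,841; SL = ⌊$284,867/5⌋ = $56,973 → take DB $75,841. Book value $227,526.
Year 2: DB = ⌊$227,526 × 125%/5⌋ = $56,881; SL = ⌊$209,026/4⌋ = $52,256 → take DB $56,881. Book value $170,645.
Year 3: DB = ⌊$170,645 × 125%/5⌋ = $42,661; SL = ⌊$152,145/3⌋ = $50,715 → take SL $50,715. Book value $119,930.
Year 4: DB = ⌊$119,930 × 125%/5⌋ = $29,982; SL = ⌊$101,430/2⌋ = $50,715 → take SL $50,715. Book value $69,215.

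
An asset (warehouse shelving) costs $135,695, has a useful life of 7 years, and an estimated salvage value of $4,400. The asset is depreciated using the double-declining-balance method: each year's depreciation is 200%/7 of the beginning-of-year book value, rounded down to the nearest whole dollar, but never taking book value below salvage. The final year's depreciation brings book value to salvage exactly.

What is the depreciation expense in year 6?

$7,209

Depreciable base = $135,695 − $4,400 = $131,295.
Year 1: ⌊$135,695 × 200%/7⌋ = $38,770. Book value $96,925.
Year 2: ⌊$96,925 × 200%/7⌋ = $27,692. Book value $69,233.
Year 3: ⌊$69,233 × 200%/7⌋ = $19,780. Book value $49,453.
Year 4: ⌊$49,453 × 200%/7⌋ = $14,129. Book value $35,324.
Year 5: ⌊$35,324 × 200%/7⌋ = $10,092. Book value $25,232.
Year 6: ⌊$25,232 × 200%/7⌋ = $7,209. Book value $18,023.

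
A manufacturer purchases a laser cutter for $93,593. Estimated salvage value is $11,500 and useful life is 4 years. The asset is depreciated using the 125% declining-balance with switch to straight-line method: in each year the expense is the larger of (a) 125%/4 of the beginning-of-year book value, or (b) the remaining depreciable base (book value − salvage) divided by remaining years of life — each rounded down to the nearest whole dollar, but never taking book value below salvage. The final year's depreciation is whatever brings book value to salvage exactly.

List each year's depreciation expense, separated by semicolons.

Depreciable base = $93,593 − $11,500 = $82,093.
Year 1: DB = ⌊$93,593 × 125%/4⌋ = $29,247; SL = ⌊$82,093/4⌋ = $20,523 → take DB $29,247. Book value $64,346.
Year 2: DB = ⌊$64,346 × 125%/4⌋ = $20,108; SL = ⌊$52,846/3⌋ = $17,615 → take DB $20,108. Book value $44,238.
Year 3: DB = ⌊$44,238 × 125%/4⌋ = $13,824; SL = ⌊$32,738/2⌋ = $16,369 → take SL $16,369. Book value $27,869.
Year 4 (final): $27,869 − $11,500 = $16,369. Book value $11,500.

$29,247; $20,108; $16,369; $16,369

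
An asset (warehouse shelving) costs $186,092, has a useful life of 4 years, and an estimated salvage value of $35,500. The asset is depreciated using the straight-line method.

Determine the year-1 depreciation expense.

$37,648

Depreciable base = $186,092 − $35,500 = $150,592.
Annual expense = $150,592 / 4 = $37,648.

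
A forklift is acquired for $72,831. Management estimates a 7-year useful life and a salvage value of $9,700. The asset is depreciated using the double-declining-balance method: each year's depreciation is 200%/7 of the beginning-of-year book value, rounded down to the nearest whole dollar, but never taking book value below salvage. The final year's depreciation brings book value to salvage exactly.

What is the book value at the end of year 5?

$13,543

Depreciable base = $72,831 − $9,700 = $63,131.
Year 1: ⌊$72,831 × 200%/7⌋ = $20,808. Book value $52,023.
Year 2: ⌊$52,023 × 200%/7⌋ = $14,863. Book value $37,160.
Year 3: ⌊$37,160 × 200%/7⌋ = $10,617. Book value $26,543.
Year 4: ⌊$26,543 × 200%/7⌋ = $7,583. Book value $18,960.
Year 5: ⌊$18,960 × 200%/7⌋ = $5,417. Book value $13,543.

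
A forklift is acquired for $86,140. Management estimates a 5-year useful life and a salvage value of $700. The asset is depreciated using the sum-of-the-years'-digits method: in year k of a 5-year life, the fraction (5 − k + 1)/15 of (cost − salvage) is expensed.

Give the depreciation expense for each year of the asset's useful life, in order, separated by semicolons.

Depreciable base = $86,140 − $700 = $85,440.
Sum of the years' digits = 5+4+3+2+1 = 15.
Year 1: $85,440 × 5/15 = $28,480. Book value $57,660.
Year 2: $85,440 × 4/15 = $22,784. Book value $34,876.
Year 3: $85,440 × 3/15 = $17,088. Book value $17,788.
Year 4: $85,440 × 2/15 = $11,392. Book value $6,396.
Year 5: $85,440 × 1/15 = $5,696. Book value $700.

$28,480; $22,784; $17,088; $11,392; $5,696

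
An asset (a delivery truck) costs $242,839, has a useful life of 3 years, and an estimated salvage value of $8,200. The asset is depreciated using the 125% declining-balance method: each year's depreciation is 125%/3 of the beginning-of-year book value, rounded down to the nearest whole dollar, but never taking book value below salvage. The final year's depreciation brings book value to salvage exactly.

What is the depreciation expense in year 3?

$74,434

Depreciable base = $242,839 − $8,200 = $234,639.
Year 1: ⌊$242,839 × 125%/3⌋ = $101,182. Book value $141,657.
Year 2: ⌊$141,657 × 125%/3⌋ = $59,023. Book value $82,634.
Year 3 (final): $82,634 − $8,200 = $74,434. Book value $8,200.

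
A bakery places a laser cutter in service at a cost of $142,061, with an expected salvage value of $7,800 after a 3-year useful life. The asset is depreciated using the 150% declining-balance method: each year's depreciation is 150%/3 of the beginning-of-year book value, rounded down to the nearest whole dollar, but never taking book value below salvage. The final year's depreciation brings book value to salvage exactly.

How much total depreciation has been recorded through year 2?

Depreciable base = $142,061 − $7,800 = $134,261.
Year 1: ⌊$142,061 × 150%/3⌋ = $71,030. Book value $71,031.
Year 2: ⌊$71,031 × 150%/3⌋ = $35,515. Book value $35,516.
Accumulated through year 2 = $142,061 − $35,516 = $106,545.

$106,545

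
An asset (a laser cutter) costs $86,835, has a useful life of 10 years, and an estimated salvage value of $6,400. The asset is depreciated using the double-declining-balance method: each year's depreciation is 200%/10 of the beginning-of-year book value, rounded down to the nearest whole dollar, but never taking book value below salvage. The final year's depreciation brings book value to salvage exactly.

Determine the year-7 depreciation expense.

$4,552

Depreciable base = $86,835 − $6,400 = $80,435.
Year 1: ⌊$86,835 × 200%/10⌋ = $17,367. Book value $69,468.
Year 2: ⌊$69,468 × 200%/10⌋ = $13,893. Book value $55,575.
Year 3: ⌊$55,575 × 200%/10⌋ = $11,115. Book value $44,460.
Year 4: ⌊$44,460 × 200%/10⌋ = $8,892. Book value $35,568.
Year 5: ⌊$35,568 × 200%/10⌋ = $7,113. Book value $28,455.
Year 6: ⌊$28,455 × 200%/10⌋ = $5,691. Book value $22,764.
Year 7: ⌊$22,764 × 200%/10⌋ = $4,552. Book value $18,212.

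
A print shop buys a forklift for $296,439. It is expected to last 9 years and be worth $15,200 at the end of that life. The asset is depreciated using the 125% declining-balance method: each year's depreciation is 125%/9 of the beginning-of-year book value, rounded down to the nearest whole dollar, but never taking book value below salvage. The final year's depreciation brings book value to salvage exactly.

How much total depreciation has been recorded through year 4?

Depreciable base = $296,439 − $15,200 = $281,239.
Year 1: ⌊$296,439 × 125%/9⌋ = $41,172. Book value $255,267.
Year 2: ⌊$255,267 × 125%/9⌋ = $35,453. Book value $219,814.
Year 3: ⌊$219,814 × 125%/9⌋ = $30,529. Book value $189,285.
Year 4: ⌊$189,285 × 125%/9⌋ = $26,289. Book value $162,996.
Accumulated through year 4 = $296,439 − $162,996 = $133,443.

$133,443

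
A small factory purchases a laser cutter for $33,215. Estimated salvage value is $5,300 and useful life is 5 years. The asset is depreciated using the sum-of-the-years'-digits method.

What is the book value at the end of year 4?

Depreciable base = $33,215 − $5,300 = $27,915.
Sum of the years' digits = 5+4+3+2+1 = 15.
Year 1: $27,915 × 5/15 = $9,305. Book value $23,910.
Year 2: $27,915 × 4/15 = $7,444. Book value $16,466.
Year 3: $27,915 × 3/15 = $5,583. Book value $10,883.
Year 4: $27,915 × 2/15 = $3,722. Book value $7,161.

$7,161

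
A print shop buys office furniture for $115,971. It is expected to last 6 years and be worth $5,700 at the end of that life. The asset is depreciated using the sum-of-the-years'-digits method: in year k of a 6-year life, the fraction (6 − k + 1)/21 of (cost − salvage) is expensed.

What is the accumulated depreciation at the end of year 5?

$105,020

Depreciable base = $115,971 − $5,700 = $110,271.
Sum of the years' digits = 6+5+4+3+2+1 = 21.
Year 1: $110,271 × 6/21 = $31,506. Book value $84,465.
Year 2: $110,271 × 5/21 = $26,255. Book value $58,210.
Year 3: $110,271 × 4/21 = $21,004. Book value $37,206.
Year 4: $110,271 × 3/21 = $15,753. Book value $21,453.
Year 5: $110,271 × 2/21 = $10,502. Book value $10,951.
Accumulated through year 5 = $115,971 − $10,951 = $105,020.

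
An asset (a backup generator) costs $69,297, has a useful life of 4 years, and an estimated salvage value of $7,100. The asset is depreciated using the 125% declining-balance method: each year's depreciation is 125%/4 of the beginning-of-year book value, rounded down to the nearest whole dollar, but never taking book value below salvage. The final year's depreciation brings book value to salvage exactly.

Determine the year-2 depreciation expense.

$14,888

Depreciable base = $69,297 − $7,100 = $62,197.
Year 1: ⌊$69,297 × 125%/4⌋ = $21,655. Book value $47,642.
Year 2: ⌊$47,642 × 125%/4⌋ = $14,888. Book value $32,754.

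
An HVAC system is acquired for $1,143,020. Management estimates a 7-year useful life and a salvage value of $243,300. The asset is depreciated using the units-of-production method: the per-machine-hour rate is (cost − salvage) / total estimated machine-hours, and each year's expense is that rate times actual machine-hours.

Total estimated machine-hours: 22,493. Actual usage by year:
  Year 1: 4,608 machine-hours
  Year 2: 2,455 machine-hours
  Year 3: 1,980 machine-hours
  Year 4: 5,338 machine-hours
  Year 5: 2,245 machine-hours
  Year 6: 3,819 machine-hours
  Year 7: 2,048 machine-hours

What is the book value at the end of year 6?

Depreciable base = $1,143,020 − $243,300 = $899,720.
Rate = $899,720 / 22,493 machine-hours = $40 per machine-hour.
Year 1: 4,608 × $40 = $184,320. Book value $958,700.
Year 2: 2,455 × $40 = $98,200. Book value $860,500.
Year 3: 1,980 × $40 = $79,200. Book value $781,300.
Year 4: 5,338 × $40 = $213,520. Book value $567,780.
Year 5: 2,245 × $40 = $89,800. Book value $477,980.
Year 6: 3,819 × $40 = $152,760. Book value $325,220.

$325,220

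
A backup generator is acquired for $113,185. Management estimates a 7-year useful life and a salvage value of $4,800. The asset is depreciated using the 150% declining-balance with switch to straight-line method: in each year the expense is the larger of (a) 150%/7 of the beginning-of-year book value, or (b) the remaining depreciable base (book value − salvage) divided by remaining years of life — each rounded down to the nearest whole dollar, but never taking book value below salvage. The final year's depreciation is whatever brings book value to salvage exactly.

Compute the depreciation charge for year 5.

$12,526

Depreciable base = $113,185 − $4,800 = $108,385.
Year 1: DB = ⌊$113,185 × 150%/7⌋ = $24,253; SL = ⌊$108,385/7⌋ = $15,483 → take DB $24,253. Book value $88,932.
Year 2: DB = ⌊$88,932 × 150%/7⌋ = $19,056; SL = ⌊$84,132/6⌋ = $14,022 → take DB $19,056. Book value $69,876.
Year 3: DB = ⌊$69,876 × 150%/7⌋ = $14,973; SL = ⌊$65,076/5⌋ = $13,015 → take DB $14,973. Book value $54,903.
Year 4: DB = ⌊$54,903 × 150%/7⌋ = $11,764; SL = ⌊$50,103/4⌋ = $12,525 → take SL $12,525. Book value $42,378.
Year 5: DB = ⌊$42,378 × 150%/7⌋ = $9,081; SL = ⌊$37,578/3⌋ = $12,526 → take SL $12,526. Book value $29,852.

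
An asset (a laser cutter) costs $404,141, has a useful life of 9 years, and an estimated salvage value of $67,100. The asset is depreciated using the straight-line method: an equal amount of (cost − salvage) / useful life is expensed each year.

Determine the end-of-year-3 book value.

$291,794

Depreciable base = $404,141 − $67,100 = $337,041.
Annual expense = $337,041 / 9 = $37,449.
End of year 1: book value $366,692.
End of year 2: book value $329,243.
End of year 3: book value $291,794.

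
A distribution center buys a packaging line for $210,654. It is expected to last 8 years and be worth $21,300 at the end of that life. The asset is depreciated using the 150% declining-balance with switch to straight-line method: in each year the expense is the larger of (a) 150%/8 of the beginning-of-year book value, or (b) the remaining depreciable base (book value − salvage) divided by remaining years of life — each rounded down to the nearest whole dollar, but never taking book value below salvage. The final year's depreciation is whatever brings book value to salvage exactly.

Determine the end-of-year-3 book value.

Depreciable base = $210,654 − $21,300 = $189,354.
Year 1: DB = ⌊$210,654 × 150%/8⌋ = $39,497; SL = ⌊$189,354/8⌋ = $23,669 → take DB $39,497. Book value $171,157.
Year 2: DB = ⌊$171,157 × 150%/8⌋ = $32,091; SL = ⌊$149,857/7⌋ = $21,408 → take DB $32,091. Book value $139,066.
Year 3: DB = ⌊$139,066 × 150%/8⌋ = $26,074; SL = ⌊$117,766/6⌋ = $19,627 → take DB $26,074. Book value $112,992.

$112,992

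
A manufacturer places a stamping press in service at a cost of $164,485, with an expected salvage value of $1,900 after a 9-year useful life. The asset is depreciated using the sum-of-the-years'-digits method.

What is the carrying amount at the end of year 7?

$12,739

Depreciable base = $164,485 − $1,900 = $162,585.
Sum of the years' digits = 9+8+7+6+5+4+3+2+1 = 45.
Year 1: $162,585 × 9/45 = $32,517. Book value $131,968.
Year 2: $162,585 × 8/45 = $28,904. Book value $103,064.
Year 3: $162,585 × 7/45 = $25,291. Book value $77,773.
Year 4: $162,585 × 6/45 = $21,678. Book value $56,095.
Year 5: $162,585 × 5/45 = $18,065. Book value $38,030.
Year 6: $162,585 × 4/45 = $14,452. Book value $23,578.
Year 7: $162,585 × 3/45 = $10,839. Book value $12,739.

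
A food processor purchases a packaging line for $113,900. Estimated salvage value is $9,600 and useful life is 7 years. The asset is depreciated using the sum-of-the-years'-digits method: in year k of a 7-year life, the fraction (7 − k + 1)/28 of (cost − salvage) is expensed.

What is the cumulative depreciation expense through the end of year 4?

Depreciable base = $113,900 − $9,600 = $104,300.
Sum of the years' digits = 7+6+5+4+3+2+1 = 28.
Year 1: $104,300 × 7/28 = $26,075. Book value $87,825.
Year 2: $104,300 × 6/28 = $22,350. Book value $65,475.
Year 3: $104,300 × 5/28 = $18,625. Book value $46,850.
Year 4: $104,300 × 4/28 = $14,900. Book value $31,950.
Accumulated through year 4 = $113,900 − $31,950 = $81,950.

$81,950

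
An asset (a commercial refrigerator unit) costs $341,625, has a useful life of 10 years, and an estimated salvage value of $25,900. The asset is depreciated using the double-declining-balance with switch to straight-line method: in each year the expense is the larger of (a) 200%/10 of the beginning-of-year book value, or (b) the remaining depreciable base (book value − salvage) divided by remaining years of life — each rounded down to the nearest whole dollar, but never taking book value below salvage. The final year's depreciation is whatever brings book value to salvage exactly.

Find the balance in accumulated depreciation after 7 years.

$269,980

Depreciable base = $341,625 − $25,900 = $315,725.
Year 1: DB = ⌊$341,625 × 200%/10⌋ = $68,325; SL = ⌊$315,725/10⌋ = $31,572 → take DB $68,325. Book value $273,300.
Year 2: DB = ⌊$273,300 × 200%/10⌋ = $54,660; SL = ⌊$247,400/9⌋ = $27,488 → take DB $54,660. Book value $218,640.
Year 3: DB = ⌊$218,640 × 200%/10⌋ = $43,728; SL = ⌊$192,740/8⌋ = $24,092 → take DB $43,728. Book value $174,912.
Year 4: DB = ⌊$174,912 × 200%/10⌋ = $34,982; SL = ⌊$149,012/7⌋ = $21,287 → take DB $34,982. Book value $139,930.
Year 5: DB = ⌊$139,930 × 200%/10⌋ = $27,986; SL = ⌊$114,030/6⌋ = $19,005 → take DB $27,986. Book value $111,944.
Year 6: DB = ⌊$111,944 × 200%/10⌋ = $22,388; SL = ⌊$86,044/5⌋ = $17,208 → take DB $22,388. Book value $89,556.
Year 7: DB = ⌊$89,556 × 200%/10⌋ = $17,911; SL = ⌊$63,656/4⌋ = $15,914 → take DB $17,911. Book value $71,645.
Accumulated through year 7 = $341,625 − $71,645 = $269,980.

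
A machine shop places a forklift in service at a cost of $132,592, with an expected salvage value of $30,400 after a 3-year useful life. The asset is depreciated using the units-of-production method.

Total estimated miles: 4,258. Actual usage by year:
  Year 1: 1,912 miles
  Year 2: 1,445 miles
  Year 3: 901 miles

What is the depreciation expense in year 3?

Depreciable base = $132,592 − $30,400 = $102,192.
Rate = $102,192 / 4,258 miles = $24 per mile.
Year 1: 1,912 × $24 = $45,888. Book value $86,704.
Year 2: 1,445 × $24 = $34,680. Book value $52,024.
Year 3: 901 × $24 = $21,624. Book value $30,400.

$21,624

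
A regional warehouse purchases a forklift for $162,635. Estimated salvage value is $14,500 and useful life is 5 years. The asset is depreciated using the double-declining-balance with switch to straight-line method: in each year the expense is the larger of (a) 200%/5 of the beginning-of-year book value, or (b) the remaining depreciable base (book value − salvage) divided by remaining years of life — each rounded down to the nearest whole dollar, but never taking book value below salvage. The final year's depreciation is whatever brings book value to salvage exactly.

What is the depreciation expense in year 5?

Depreciable base = $162,635 − $14,500 = $148,135.
Year 1: DB = ⌊$162,635 × 200%/5⌋ = $65,054; SL = ⌊$148,135/5⌋ = $29,627 → take DB $65,054. Book value $97,581.
Year 2: DB = ⌊$97,581 × 200%/5⌋ = $39,032; SL = ⌊$83,081/4⌋ = $20,770 → take DB $39,032. Book value $58,549.
Year 3: DB = ⌊$58,549 × 200%/5⌋ = $23,419; SL = ⌊$44,049/3⌋ = $14,683 → take DB $23,419. Book value $35,130.
Year 4: DB = ⌊$35,130 × 200%/5⌋ = $14,052; SL = ⌊$20,630/2⌋ = $10,315 → take DB $14,052. Book value $21,078.
Year 5 (final): $21,078 − $14,500 = $6,578. Book value $14,500.

$6,578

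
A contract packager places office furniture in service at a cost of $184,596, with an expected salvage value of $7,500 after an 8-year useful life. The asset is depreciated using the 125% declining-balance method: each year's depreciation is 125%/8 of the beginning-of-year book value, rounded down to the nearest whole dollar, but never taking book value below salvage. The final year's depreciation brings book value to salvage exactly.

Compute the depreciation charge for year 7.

$10,407

Depreciable base = $184,596 − $7,500 = $177,096.
Year 1: ⌊$184,596 × 125%/8⌋ = $28,843. Book value $155,753.
Year 2: ⌊$155,753 × 125%/8⌋ = $24,336. Book value $131,417.
Year 3: ⌊$131,417 × 125%/8⌋ = $20,533. Book value $110,884.
Year 4: ⌊$110,884 × 125%/8⌋ = $17,325. Book value $93,559.
Year 5: ⌊$93,559 × 125%/8⌋ = $14,618. Book value $78,941.
Year 6: ⌊$78,941 × 125%/8⌋ = $12,334. Book value $66,607.
Year 7: ⌊$66,607 × 125%/8⌋ = $10,407. Book value $56,200.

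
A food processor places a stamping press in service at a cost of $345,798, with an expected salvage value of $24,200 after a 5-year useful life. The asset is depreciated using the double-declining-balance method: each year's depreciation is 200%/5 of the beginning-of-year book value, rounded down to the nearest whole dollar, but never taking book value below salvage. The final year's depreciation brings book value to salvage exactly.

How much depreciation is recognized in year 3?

$49,795

Depreciable base = $345,798 − $24,200 = $321,598.
Year 1: ⌊$345,798 × 200%/5⌋ = $138,319. Book value $207,479.
Year 2: ⌊$207,479 × 200%/5⌋ = $82,991. Book value $124,488.
Year 3: ⌊$124,488 × 200%/5⌋ = $49,795. Book value $74,693.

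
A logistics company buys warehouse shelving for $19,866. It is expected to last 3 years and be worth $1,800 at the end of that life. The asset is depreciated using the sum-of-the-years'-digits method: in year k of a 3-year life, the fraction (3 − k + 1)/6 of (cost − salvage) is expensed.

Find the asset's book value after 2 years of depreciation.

Depreciable base = $19,866 − $1,800 = $18,066.
Sum of the years' digits = 3+2+1 = 6.
Year 1: $18,066 × 3/6 = $9,033. Book value $10,833.
Year 2: $18,066 × 2/6 = $6,022. Book value $4,811.

$4,811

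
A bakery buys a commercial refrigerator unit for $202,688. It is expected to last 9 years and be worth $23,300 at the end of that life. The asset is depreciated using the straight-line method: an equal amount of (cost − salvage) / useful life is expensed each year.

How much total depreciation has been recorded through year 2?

$39,864

Depreciable base = $202,688 − $23,300 = $179,388.
Annual expense = $179,388 / 9 = $19,932.
End of year 1: book value $182,756.
End of year 2: book value $162,824.
Accumulated through year 2 = $202,688 − $162,824 = $39,864.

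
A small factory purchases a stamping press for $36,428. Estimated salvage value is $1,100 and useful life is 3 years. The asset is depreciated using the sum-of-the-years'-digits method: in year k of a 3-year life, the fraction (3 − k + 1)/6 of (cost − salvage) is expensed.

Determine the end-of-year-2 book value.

$6,988

Depreciable base = $36,428 − $1,100 = $35,328.
Sum of the years' digits = 3+2+1 = 6.
Year 1: $35,328 × 3/6 = $17,664. Book value $18,764.
Year 2: $35,328 × 2/6 = $11,776. Book value $6,988.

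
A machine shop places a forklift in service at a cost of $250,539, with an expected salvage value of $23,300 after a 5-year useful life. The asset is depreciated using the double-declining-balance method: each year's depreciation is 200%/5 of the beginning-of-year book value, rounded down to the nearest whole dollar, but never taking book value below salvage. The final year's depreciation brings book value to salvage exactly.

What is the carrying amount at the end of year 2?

Depreciable base = $250,539 − $23,300 = $227,239.
Year 1: ⌊$250,539 × 200%/5⌋ = $100,215. Book value $150,324.
Year 2: ⌊$150,324 × 200%/5⌋ = $60,129. Book value $90,195.

$90,195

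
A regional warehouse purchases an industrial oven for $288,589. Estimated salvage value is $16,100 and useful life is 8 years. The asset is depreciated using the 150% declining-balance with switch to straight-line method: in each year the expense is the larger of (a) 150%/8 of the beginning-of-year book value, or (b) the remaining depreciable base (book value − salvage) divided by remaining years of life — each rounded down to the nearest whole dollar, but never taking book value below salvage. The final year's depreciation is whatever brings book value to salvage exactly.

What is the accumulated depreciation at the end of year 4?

Depreciable base = $288,589 − $16,100 = $272,489.
Year 1: DB = ⌊$288,589 × 150%/8⌋ = $54,110; SL = ⌊$272,489/8⌋ = $34,061 → take DB $54,110. Book value $234,479.
Year 2: DB = ⌊$234,479 × 150%/8⌋ = $43,964; SL = ⌊$218,379/7⌋ = $31,197 → take DB $43,964. Book value $190,515.
Year 3: DB = ⌊$190,515 × 150%/8⌋ = $35,721; SL = ⌊$174,415/6⌋ = $29,069 → take DB $35,721. Book value $154,794.
Year 4: DB = ⌊$154,794 × 150%/8⌋ = $29,023; SL = ⌊$138,694/5⌋ = $27,738 → take DB $29,023. Book value $125,771.
Accumulated through year 4 = $288,589 − $125,771 = $162,818.

$162,818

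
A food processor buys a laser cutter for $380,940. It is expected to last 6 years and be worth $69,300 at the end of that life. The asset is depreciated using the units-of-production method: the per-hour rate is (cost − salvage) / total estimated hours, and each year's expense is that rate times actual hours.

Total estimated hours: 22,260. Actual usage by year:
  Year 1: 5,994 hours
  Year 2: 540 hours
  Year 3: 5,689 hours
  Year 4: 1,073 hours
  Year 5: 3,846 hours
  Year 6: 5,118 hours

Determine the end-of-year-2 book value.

Depreciable base = $380,940 − $69,300 = $311,640.
Rate = $311,640 / 22,260 hours = $14 per hour.
Year 1: 5,994 × $14 = $83,916. Book value $297,024.
Year 2: 540 × $14 = $7,560. Book value $289,464.

$289,464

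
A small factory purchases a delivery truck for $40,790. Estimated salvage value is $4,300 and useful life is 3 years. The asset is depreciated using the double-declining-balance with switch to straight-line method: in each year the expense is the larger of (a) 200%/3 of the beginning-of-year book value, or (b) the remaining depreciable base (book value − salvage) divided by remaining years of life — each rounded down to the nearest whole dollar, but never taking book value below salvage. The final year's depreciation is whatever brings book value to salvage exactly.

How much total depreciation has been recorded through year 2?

$36,257

Depreciable base = $40,790 − $4,300 = $36,490.
Year 1: DB = ⌊$40,790 × 200%/3⌋ = $27,193; SL = ⌊$36,490/3⌋ = $12,163 → take DB $27,193. Book value $13,597.
Year 2: DB = ⌊$13,597 × 200%/3⌋ = $9,064; SL = ⌊$9,297/2⌋ = $4,648 → take DB $9,064. Book value $4,533.
Accumulated through year 2 = $40,790 − $4,533 = $36,257.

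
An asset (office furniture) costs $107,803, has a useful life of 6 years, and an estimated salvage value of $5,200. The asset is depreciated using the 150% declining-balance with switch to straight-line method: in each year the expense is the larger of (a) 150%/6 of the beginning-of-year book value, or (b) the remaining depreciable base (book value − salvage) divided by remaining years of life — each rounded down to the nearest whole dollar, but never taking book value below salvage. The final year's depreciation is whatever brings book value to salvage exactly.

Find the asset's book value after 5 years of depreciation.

Depreciable base = $107,803 − $5,200 = $102,603.
Year 1: DB = ⌊$107,803 × 150%/6⌋ = $26,950; SL = ⌊$102,603/6⌋ = $17,100 → take DB $26,950. Book value $80,853.
Year 2: DB = ⌊$80,853 × 150%/6⌋ = $20,213; SL = ⌊$75,653/5⌋ = $15,130 → take DB $20,213. Book value $60,640.
Year 3: DB = ⌊$60,640 × 150%/6⌋ = $15,160; SL = ⌊$55,440/4⌋ = $13,860 → take DB $15,160. Book value $45,480.
Year 4: DB = ⌊$45,480 × 150%/6⌋ = $11,370; SL = ⌊$40,280/3⌋ = $13,426 → take SL $13,426. Book value $32,054.
Year 5: DB = ⌊$32,054 × 150%/6⌋ = $8,013; SL = ⌊$26,854/2⌋ = $13,427 → take SL $13,427. Book value $18,627.

$18,627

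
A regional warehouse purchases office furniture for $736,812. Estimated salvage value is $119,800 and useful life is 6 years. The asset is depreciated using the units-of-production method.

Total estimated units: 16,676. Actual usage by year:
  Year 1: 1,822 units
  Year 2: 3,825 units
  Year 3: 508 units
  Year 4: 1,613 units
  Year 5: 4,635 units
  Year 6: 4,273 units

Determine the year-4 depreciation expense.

Depreciable base = $736,812 − $119,800 = $617,012.
Rate = $617,012 / 16,676 units = $37 per unit.
Year 1: 1,822 × $37 = $67,414. Book value $669,398.
Year 2: 3,825 × $37 = $141,525. Book value $527,873.
Year 3: 508 × $37 = $18,796. Book value $509,077.
Year 4: 1,613 × $37 = $59,681. Book value $449,396.

$59,681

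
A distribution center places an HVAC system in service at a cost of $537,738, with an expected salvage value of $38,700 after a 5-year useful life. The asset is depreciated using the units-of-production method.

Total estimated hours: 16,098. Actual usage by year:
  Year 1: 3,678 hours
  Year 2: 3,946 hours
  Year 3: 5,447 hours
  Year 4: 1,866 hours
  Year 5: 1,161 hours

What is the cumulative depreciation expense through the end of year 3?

$405,201

Depreciable base = $537,738 − $38,700 = $499,038.
Rate = $499,038 / 16,098 hours = $31 per hour.
Year 1: 3,678 × $31 = $114,018. Book value $423,720.
Year 2: 3,946 × $31 = $122,326. Book value $301,394.
Year 3: 5,447 × $31 = $168,857. Book value $132,537.
Accumulated through year 3 = $537,738 − $132,537 = $405,201.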